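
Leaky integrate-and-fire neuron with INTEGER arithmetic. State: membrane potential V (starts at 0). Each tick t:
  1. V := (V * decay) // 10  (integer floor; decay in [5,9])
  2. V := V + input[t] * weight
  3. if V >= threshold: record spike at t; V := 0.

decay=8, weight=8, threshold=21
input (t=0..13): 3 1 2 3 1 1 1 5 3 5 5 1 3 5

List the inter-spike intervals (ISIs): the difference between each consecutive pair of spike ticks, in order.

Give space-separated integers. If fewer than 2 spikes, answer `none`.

t=0: input=3 -> V=0 FIRE
t=1: input=1 -> V=8
t=2: input=2 -> V=0 FIRE
t=3: input=3 -> V=0 FIRE
t=4: input=1 -> V=8
t=5: input=1 -> V=14
t=6: input=1 -> V=19
t=7: input=5 -> V=0 FIRE
t=8: input=3 -> V=0 FIRE
t=9: input=5 -> V=0 FIRE
t=10: input=5 -> V=0 FIRE
t=11: input=1 -> V=8
t=12: input=3 -> V=0 FIRE
t=13: input=5 -> V=0 FIRE

Answer: 2 1 4 1 1 1 2 1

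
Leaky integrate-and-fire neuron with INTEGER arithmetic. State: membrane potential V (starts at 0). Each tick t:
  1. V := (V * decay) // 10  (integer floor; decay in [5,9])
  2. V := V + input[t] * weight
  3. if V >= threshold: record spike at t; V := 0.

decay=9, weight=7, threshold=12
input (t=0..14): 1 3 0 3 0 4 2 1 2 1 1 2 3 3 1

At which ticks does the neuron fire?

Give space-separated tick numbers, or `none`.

t=0: input=1 -> V=7
t=1: input=3 -> V=0 FIRE
t=2: input=0 -> V=0
t=3: input=3 -> V=0 FIRE
t=4: input=0 -> V=0
t=5: input=4 -> V=0 FIRE
t=6: input=2 -> V=0 FIRE
t=7: input=1 -> V=7
t=8: input=2 -> V=0 FIRE
t=9: input=1 -> V=7
t=10: input=1 -> V=0 FIRE
t=11: input=2 -> V=0 FIRE
t=12: input=3 -> V=0 FIRE
t=13: input=3 -> V=0 FIRE
t=14: input=1 -> V=7

Answer: 1 3 5 6 8 10 11 12 13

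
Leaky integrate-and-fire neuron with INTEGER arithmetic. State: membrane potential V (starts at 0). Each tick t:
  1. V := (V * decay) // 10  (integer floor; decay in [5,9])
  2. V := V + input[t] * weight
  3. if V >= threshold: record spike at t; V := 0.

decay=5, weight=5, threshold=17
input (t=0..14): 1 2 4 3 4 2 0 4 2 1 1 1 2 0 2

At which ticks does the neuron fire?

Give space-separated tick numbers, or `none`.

Answer: 2 4 7

Derivation:
t=0: input=1 -> V=5
t=1: input=2 -> V=12
t=2: input=4 -> V=0 FIRE
t=3: input=3 -> V=15
t=4: input=4 -> V=0 FIRE
t=5: input=2 -> V=10
t=6: input=0 -> V=5
t=7: input=4 -> V=0 FIRE
t=8: input=2 -> V=10
t=9: input=1 -> V=10
t=10: input=1 -> V=10
t=11: input=1 -> V=10
t=12: input=2 -> V=15
t=13: input=0 -> V=7
t=14: input=2 -> V=13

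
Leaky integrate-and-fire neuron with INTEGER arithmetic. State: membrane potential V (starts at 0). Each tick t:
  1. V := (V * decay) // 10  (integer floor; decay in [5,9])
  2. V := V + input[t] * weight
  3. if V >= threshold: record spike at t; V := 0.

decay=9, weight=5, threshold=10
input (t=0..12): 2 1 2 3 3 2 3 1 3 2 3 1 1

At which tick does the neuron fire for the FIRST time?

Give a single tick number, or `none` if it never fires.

t=0: input=2 -> V=0 FIRE
t=1: input=1 -> V=5
t=2: input=2 -> V=0 FIRE
t=3: input=3 -> V=0 FIRE
t=4: input=3 -> V=0 FIRE
t=5: input=2 -> V=0 FIRE
t=6: input=3 -> V=0 FIRE
t=7: input=1 -> V=5
t=8: input=3 -> V=0 FIRE
t=9: input=2 -> V=0 FIRE
t=10: input=3 -> V=0 FIRE
t=11: input=1 -> V=5
t=12: input=1 -> V=9

Answer: 0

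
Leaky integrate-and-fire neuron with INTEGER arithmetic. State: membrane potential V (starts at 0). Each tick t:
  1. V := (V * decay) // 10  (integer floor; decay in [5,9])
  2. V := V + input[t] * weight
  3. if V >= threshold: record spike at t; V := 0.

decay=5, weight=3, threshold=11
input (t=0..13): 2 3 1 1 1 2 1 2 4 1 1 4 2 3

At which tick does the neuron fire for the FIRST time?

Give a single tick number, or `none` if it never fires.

t=0: input=2 -> V=6
t=1: input=3 -> V=0 FIRE
t=2: input=1 -> V=3
t=3: input=1 -> V=4
t=4: input=1 -> V=5
t=5: input=2 -> V=8
t=6: input=1 -> V=7
t=7: input=2 -> V=9
t=8: input=4 -> V=0 FIRE
t=9: input=1 -> V=3
t=10: input=1 -> V=4
t=11: input=4 -> V=0 FIRE
t=12: input=2 -> V=6
t=13: input=3 -> V=0 FIRE

Answer: 1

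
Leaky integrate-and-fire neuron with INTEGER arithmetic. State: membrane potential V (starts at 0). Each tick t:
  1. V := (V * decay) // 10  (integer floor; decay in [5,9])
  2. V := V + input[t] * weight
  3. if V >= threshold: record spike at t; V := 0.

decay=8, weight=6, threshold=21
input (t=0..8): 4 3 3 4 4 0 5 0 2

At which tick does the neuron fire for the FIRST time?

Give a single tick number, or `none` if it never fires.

Answer: 0

Derivation:
t=0: input=4 -> V=0 FIRE
t=1: input=3 -> V=18
t=2: input=3 -> V=0 FIRE
t=3: input=4 -> V=0 FIRE
t=4: input=4 -> V=0 FIRE
t=5: input=0 -> V=0
t=6: input=5 -> V=0 FIRE
t=7: input=0 -> V=0
t=8: input=2 -> V=12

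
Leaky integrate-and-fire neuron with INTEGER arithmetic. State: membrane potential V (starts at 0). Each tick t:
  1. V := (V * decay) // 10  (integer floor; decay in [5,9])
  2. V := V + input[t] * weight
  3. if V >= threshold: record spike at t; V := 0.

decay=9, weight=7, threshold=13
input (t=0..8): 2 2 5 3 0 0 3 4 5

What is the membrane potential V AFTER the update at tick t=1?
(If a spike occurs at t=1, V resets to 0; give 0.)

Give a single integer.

Answer: 0

Derivation:
t=0: input=2 -> V=0 FIRE
t=1: input=2 -> V=0 FIRE
t=2: input=5 -> V=0 FIRE
t=3: input=3 -> V=0 FIRE
t=4: input=0 -> V=0
t=5: input=0 -> V=0
t=6: input=3 -> V=0 FIRE
t=7: input=4 -> V=0 FIRE
t=8: input=5 -> V=0 FIRE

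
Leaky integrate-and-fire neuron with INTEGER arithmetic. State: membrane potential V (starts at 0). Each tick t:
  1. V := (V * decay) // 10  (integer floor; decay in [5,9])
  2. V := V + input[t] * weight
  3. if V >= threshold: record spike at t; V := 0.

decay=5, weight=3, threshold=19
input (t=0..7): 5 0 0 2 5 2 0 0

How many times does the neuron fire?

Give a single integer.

t=0: input=5 -> V=15
t=1: input=0 -> V=7
t=2: input=0 -> V=3
t=3: input=2 -> V=7
t=4: input=5 -> V=18
t=5: input=2 -> V=15
t=6: input=0 -> V=7
t=7: input=0 -> V=3

Answer: 0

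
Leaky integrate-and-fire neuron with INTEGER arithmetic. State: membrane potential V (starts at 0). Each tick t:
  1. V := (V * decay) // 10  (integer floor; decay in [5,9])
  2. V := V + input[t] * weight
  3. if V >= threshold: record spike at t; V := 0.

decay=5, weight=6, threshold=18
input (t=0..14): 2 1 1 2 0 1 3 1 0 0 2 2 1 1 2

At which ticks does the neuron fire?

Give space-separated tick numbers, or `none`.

Answer: 3 6 11

Derivation:
t=0: input=2 -> V=12
t=1: input=1 -> V=12
t=2: input=1 -> V=12
t=3: input=2 -> V=0 FIRE
t=4: input=0 -> V=0
t=5: input=1 -> V=6
t=6: input=3 -> V=0 FIRE
t=7: input=1 -> V=6
t=8: input=0 -> V=3
t=9: input=0 -> V=1
t=10: input=2 -> V=12
t=11: input=2 -> V=0 FIRE
t=12: input=1 -> V=6
t=13: input=1 -> V=9
t=14: input=2 -> V=16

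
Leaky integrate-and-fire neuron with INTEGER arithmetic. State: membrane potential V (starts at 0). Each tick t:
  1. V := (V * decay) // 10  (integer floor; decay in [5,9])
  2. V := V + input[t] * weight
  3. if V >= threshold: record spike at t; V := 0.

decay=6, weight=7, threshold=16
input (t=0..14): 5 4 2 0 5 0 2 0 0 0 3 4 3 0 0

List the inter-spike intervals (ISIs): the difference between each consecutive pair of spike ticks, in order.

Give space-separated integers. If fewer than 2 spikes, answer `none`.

t=0: input=5 -> V=0 FIRE
t=1: input=4 -> V=0 FIRE
t=2: input=2 -> V=14
t=3: input=0 -> V=8
t=4: input=5 -> V=0 FIRE
t=5: input=0 -> V=0
t=6: input=2 -> V=14
t=7: input=0 -> V=8
t=8: input=0 -> V=4
t=9: input=0 -> V=2
t=10: input=3 -> V=0 FIRE
t=11: input=4 -> V=0 FIRE
t=12: input=3 -> V=0 FIRE
t=13: input=0 -> V=0
t=14: input=0 -> V=0

Answer: 1 3 6 1 1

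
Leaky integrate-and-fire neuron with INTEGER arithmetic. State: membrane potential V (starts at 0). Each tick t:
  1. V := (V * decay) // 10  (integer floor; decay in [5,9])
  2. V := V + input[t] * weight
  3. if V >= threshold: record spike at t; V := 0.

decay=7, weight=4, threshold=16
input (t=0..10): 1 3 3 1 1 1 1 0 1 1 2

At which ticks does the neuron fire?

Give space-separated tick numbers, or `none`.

Answer: 2

Derivation:
t=0: input=1 -> V=4
t=1: input=3 -> V=14
t=2: input=3 -> V=0 FIRE
t=3: input=1 -> V=4
t=4: input=1 -> V=6
t=5: input=1 -> V=8
t=6: input=1 -> V=9
t=7: input=0 -> V=6
t=8: input=1 -> V=8
t=9: input=1 -> V=9
t=10: input=2 -> V=14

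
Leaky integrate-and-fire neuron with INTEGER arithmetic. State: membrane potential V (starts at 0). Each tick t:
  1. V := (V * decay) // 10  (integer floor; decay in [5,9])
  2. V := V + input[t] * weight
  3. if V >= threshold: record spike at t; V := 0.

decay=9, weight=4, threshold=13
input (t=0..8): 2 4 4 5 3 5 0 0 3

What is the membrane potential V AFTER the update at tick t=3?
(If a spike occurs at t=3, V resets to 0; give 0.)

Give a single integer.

t=0: input=2 -> V=8
t=1: input=4 -> V=0 FIRE
t=2: input=4 -> V=0 FIRE
t=3: input=5 -> V=0 FIRE
t=4: input=3 -> V=12
t=5: input=5 -> V=0 FIRE
t=6: input=0 -> V=0
t=7: input=0 -> V=0
t=8: input=3 -> V=12

Answer: 0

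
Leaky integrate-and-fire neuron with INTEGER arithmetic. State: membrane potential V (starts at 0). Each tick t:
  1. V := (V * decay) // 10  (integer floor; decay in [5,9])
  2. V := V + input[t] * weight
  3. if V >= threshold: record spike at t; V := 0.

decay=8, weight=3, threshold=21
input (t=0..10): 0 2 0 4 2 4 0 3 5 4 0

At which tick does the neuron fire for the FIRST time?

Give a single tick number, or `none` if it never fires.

Answer: 5

Derivation:
t=0: input=0 -> V=0
t=1: input=2 -> V=6
t=2: input=0 -> V=4
t=3: input=4 -> V=15
t=4: input=2 -> V=18
t=5: input=4 -> V=0 FIRE
t=6: input=0 -> V=0
t=7: input=3 -> V=9
t=8: input=5 -> V=0 FIRE
t=9: input=4 -> V=12
t=10: input=0 -> V=9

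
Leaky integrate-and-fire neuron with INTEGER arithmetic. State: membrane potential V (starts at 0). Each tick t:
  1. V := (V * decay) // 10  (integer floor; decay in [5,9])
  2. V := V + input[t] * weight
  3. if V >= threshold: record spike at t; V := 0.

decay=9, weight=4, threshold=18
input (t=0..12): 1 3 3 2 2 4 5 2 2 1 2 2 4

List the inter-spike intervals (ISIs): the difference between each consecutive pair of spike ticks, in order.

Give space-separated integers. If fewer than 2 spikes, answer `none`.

Answer: 3 1 4 2

Derivation:
t=0: input=1 -> V=4
t=1: input=3 -> V=15
t=2: input=3 -> V=0 FIRE
t=3: input=2 -> V=8
t=4: input=2 -> V=15
t=5: input=4 -> V=0 FIRE
t=6: input=5 -> V=0 FIRE
t=7: input=2 -> V=8
t=8: input=2 -> V=15
t=9: input=1 -> V=17
t=10: input=2 -> V=0 FIRE
t=11: input=2 -> V=8
t=12: input=4 -> V=0 FIRE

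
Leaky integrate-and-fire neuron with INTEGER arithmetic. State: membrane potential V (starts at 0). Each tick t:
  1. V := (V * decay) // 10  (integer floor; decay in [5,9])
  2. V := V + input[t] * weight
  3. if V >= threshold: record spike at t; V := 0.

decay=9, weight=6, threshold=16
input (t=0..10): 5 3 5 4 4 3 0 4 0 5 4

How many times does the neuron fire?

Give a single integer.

t=0: input=5 -> V=0 FIRE
t=1: input=3 -> V=0 FIRE
t=2: input=5 -> V=0 FIRE
t=3: input=4 -> V=0 FIRE
t=4: input=4 -> V=0 FIRE
t=5: input=3 -> V=0 FIRE
t=6: input=0 -> V=0
t=7: input=4 -> V=0 FIRE
t=8: input=0 -> V=0
t=9: input=5 -> V=0 FIRE
t=10: input=4 -> V=0 FIRE

Answer: 9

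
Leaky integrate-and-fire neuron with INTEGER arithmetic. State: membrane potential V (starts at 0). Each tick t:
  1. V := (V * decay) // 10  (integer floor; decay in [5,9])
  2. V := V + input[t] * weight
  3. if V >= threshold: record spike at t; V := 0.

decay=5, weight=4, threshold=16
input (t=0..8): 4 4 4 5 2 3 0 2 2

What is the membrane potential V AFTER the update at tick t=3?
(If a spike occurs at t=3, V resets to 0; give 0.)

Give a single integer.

Answer: 0

Derivation:
t=0: input=4 -> V=0 FIRE
t=1: input=4 -> V=0 FIRE
t=2: input=4 -> V=0 FIRE
t=3: input=5 -> V=0 FIRE
t=4: input=2 -> V=8
t=5: input=3 -> V=0 FIRE
t=6: input=0 -> V=0
t=7: input=2 -> V=8
t=8: input=2 -> V=12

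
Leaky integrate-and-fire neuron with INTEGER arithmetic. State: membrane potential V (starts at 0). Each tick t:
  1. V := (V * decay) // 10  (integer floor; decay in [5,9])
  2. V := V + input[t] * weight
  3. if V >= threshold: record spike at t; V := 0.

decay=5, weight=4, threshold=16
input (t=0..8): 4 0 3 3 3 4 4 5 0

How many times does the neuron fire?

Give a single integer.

Answer: 5

Derivation:
t=0: input=4 -> V=0 FIRE
t=1: input=0 -> V=0
t=2: input=3 -> V=12
t=3: input=3 -> V=0 FIRE
t=4: input=3 -> V=12
t=5: input=4 -> V=0 FIRE
t=6: input=4 -> V=0 FIRE
t=7: input=5 -> V=0 FIRE
t=8: input=0 -> V=0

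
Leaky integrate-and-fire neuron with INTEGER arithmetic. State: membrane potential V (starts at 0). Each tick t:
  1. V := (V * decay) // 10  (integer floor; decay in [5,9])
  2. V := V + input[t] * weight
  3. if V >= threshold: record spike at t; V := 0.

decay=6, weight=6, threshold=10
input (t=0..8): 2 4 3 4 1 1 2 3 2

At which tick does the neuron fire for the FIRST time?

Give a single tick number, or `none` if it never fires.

t=0: input=2 -> V=0 FIRE
t=1: input=4 -> V=0 FIRE
t=2: input=3 -> V=0 FIRE
t=3: input=4 -> V=0 FIRE
t=4: input=1 -> V=6
t=5: input=1 -> V=9
t=6: input=2 -> V=0 FIRE
t=7: input=3 -> V=0 FIRE
t=8: input=2 -> V=0 FIRE

Answer: 0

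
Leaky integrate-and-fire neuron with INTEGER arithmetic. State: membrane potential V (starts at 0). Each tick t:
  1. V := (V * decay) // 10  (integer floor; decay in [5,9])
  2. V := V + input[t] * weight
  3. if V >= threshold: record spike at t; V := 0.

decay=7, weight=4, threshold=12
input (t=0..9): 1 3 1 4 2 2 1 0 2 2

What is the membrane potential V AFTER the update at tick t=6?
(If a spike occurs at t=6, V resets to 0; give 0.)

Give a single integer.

Answer: 4

Derivation:
t=0: input=1 -> V=4
t=1: input=3 -> V=0 FIRE
t=2: input=1 -> V=4
t=3: input=4 -> V=0 FIRE
t=4: input=2 -> V=8
t=5: input=2 -> V=0 FIRE
t=6: input=1 -> V=4
t=7: input=0 -> V=2
t=8: input=2 -> V=9
t=9: input=2 -> V=0 FIRE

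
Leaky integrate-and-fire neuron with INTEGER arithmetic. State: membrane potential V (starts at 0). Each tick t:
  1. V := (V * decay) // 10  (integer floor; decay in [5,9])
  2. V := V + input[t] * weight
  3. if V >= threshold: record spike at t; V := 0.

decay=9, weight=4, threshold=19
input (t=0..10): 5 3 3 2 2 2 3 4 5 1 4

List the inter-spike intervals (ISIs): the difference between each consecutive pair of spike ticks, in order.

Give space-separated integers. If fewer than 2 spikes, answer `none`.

t=0: input=5 -> V=0 FIRE
t=1: input=3 -> V=12
t=2: input=3 -> V=0 FIRE
t=3: input=2 -> V=8
t=4: input=2 -> V=15
t=5: input=2 -> V=0 FIRE
t=6: input=3 -> V=12
t=7: input=4 -> V=0 FIRE
t=8: input=5 -> V=0 FIRE
t=9: input=1 -> V=4
t=10: input=4 -> V=0 FIRE

Answer: 2 3 2 1 2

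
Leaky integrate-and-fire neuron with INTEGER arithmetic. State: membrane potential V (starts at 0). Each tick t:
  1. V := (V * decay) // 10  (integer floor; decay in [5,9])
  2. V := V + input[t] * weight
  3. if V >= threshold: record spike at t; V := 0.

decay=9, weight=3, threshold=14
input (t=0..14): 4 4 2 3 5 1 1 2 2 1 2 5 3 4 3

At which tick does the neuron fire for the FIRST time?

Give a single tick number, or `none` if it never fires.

Answer: 1

Derivation:
t=0: input=4 -> V=12
t=1: input=4 -> V=0 FIRE
t=2: input=2 -> V=6
t=3: input=3 -> V=0 FIRE
t=4: input=5 -> V=0 FIRE
t=5: input=1 -> V=3
t=6: input=1 -> V=5
t=7: input=2 -> V=10
t=8: input=2 -> V=0 FIRE
t=9: input=1 -> V=3
t=10: input=2 -> V=8
t=11: input=5 -> V=0 FIRE
t=12: input=3 -> V=9
t=13: input=4 -> V=0 FIRE
t=14: input=3 -> V=9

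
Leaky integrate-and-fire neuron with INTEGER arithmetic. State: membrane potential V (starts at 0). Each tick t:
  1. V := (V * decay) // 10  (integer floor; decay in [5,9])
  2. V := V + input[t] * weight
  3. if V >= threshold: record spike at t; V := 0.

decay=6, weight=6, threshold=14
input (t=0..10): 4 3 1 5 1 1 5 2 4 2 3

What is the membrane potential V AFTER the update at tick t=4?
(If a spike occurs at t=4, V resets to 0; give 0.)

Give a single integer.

t=0: input=4 -> V=0 FIRE
t=1: input=3 -> V=0 FIRE
t=2: input=1 -> V=6
t=3: input=5 -> V=0 FIRE
t=4: input=1 -> V=6
t=5: input=1 -> V=9
t=6: input=5 -> V=0 FIRE
t=7: input=2 -> V=12
t=8: input=4 -> V=0 FIRE
t=9: input=2 -> V=12
t=10: input=3 -> V=0 FIRE

Answer: 6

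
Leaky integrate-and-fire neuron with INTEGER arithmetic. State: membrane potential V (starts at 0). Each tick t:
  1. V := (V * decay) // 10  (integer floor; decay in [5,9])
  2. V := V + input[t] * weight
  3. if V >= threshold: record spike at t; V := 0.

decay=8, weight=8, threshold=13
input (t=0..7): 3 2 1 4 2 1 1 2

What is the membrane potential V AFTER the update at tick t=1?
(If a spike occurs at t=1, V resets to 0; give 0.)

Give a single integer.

t=0: input=3 -> V=0 FIRE
t=1: input=2 -> V=0 FIRE
t=2: input=1 -> V=8
t=3: input=4 -> V=0 FIRE
t=4: input=2 -> V=0 FIRE
t=5: input=1 -> V=8
t=6: input=1 -> V=0 FIRE
t=7: input=2 -> V=0 FIRE

Answer: 0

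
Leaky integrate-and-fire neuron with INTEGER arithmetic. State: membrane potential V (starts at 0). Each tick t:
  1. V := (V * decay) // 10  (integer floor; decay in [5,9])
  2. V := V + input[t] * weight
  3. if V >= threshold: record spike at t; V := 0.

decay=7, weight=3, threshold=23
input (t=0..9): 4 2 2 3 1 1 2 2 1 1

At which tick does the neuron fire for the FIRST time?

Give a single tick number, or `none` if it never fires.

Answer: none

Derivation:
t=0: input=4 -> V=12
t=1: input=2 -> V=14
t=2: input=2 -> V=15
t=3: input=3 -> V=19
t=4: input=1 -> V=16
t=5: input=1 -> V=14
t=6: input=2 -> V=15
t=7: input=2 -> V=16
t=8: input=1 -> V=14
t=9: input=1 -> V=12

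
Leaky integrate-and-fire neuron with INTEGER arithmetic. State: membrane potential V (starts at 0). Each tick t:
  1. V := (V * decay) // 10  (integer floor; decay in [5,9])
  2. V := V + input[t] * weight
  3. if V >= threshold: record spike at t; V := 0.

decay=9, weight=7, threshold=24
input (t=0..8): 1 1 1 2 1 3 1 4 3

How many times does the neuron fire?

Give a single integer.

t=0: input=1 -> V=7
t=1: input=1 -> V=13
t=2: input=1 -> V=18
t=3: input=2 -> V=0 FIRE
t=4: input=1 -> V=7
t=5: input=3 -> V=0 FIRE
t=6: input=1 -> V=7
t=7: input=4 -> V=0 FIRE
t=8: input=3 -> V=21

Answer: 3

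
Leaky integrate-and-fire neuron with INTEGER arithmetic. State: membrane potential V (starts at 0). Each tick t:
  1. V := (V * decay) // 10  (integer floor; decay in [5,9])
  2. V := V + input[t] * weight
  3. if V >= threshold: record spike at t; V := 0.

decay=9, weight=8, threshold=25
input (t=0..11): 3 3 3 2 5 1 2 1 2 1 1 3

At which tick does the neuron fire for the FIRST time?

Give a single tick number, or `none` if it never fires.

t=0: input=3 -> V=24
t=1: input=3 -> V=0 FIRE
t=2: input=3 -> V=24
t=3: input=2 -> V=0 FIRE
t=4: input=5 -> V=0 FIRE
t=5: input=1 -> V=8
t=6: input=2 -> V=23
t=7: input=1 -> V=0 FIRE
t=8: input=2 -> V=16
t=9: input=1 -> V=22
t=10: input=1 -> V=0 FIRE
t=11: input=3 -> V=24

Answer: 1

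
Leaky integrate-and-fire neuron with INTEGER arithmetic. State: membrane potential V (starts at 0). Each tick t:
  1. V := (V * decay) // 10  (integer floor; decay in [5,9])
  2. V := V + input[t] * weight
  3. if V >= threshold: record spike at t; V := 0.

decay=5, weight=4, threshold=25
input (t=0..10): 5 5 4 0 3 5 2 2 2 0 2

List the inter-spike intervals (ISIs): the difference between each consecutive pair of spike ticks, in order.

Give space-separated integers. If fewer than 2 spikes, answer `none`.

t=0: input=5 -> V=20
t=1: input=5 -> V=0 FIRE
t=2: input=4 -> V=16
t=3: input=0 -> V=8
t=4: input=3 -> V=16
t=5: input=5 -> V=0 FIRE
t=6: input=2 -> V=8
t=7: input=2 -> V=12
t=8: input=2 -> V=14
t=9: input=0 -> V=7
t=10: input=2 -> V=11

Answer: 4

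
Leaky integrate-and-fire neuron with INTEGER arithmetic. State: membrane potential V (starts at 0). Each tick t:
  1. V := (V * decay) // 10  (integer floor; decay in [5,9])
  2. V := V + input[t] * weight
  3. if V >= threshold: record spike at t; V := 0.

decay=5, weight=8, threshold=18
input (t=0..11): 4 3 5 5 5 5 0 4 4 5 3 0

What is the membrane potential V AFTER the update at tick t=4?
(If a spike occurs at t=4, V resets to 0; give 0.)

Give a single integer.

t=0: input=4 -> V=0 FIRE
t=1: input=3 -> V=0 FIRE
t=2: input=5 -> V=0 FIRE
t=3: input=5 -> V=0 FIRE
t=4: input=5 -> V=0 FIRE
t=5: input=5 -> V=0 FIRE
t=6: input=0 -> V=0
t=7: input=4 -> V=0 FIRE
t=8: input=4 -> V=0 FIRE
t=9: input=5 -> V=0 FIRE
t=10: input=3 -> V=0 FIRE
t=11: input=0 -> V=0

Answer: 0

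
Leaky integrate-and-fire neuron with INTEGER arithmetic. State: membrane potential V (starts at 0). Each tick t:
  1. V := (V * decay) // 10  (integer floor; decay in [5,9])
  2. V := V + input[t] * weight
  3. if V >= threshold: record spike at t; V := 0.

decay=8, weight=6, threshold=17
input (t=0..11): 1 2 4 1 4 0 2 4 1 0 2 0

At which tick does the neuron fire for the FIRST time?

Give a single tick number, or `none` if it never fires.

Answer: 2

Derivation:
t=0: input=1 -> V=6
t=1: input=2 -> V=16
t=2: input=4 -> V=0 FIRE
t=3: input=1 -> V=6
t=4: input=4 -> V=0 FIRE
t=5: input=0 -> V=0
t=6: input=2 -> V=12
t=7: input=4 -> V=0 FIRE
t=8: input=1 -> V=6
t=9: input=0 -> V=4
t=10: input=2 -> V=15
t=11: input=0 -> V=12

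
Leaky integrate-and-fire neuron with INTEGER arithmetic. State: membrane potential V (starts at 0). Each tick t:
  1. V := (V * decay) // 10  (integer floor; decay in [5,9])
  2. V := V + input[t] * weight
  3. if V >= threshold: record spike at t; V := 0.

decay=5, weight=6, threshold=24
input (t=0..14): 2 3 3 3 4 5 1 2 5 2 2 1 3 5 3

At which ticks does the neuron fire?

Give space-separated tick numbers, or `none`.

Answer: 1 3 4 5 8 12 13

Derivation:
t=0: input=2 -> V=12
t=1: input=3 -> V=0 FIRE
t=2: input=3 -> V=18
t=3: input=3 -> V=0 FIRE
t=4: input=4 -> V=0 FIRE
t=5: input=5 -> V=0 FIRE
t=6: input=1 -> V=6
t=7: input=2 -> V=15
t=8: input=5 -> V=0 FIRE
t=9: input=2 -> V=12
t=10: input=2 -> V=18
t=11: input=1 -> V=15
t=12: input=3 -> V=0 FIRE
t=13: input=5 -> V=0 FIRE
t=14: input=3 -> V=18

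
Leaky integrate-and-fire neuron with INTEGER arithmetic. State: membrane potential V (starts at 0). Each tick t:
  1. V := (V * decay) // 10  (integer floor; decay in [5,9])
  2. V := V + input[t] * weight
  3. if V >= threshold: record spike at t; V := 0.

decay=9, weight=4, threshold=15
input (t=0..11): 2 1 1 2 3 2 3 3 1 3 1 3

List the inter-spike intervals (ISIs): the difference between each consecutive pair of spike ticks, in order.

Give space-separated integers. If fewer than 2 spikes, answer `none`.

Answer: 2 2 2 2

Derivation:
t=0: input=2 -> V=8
t=1: input=1 -> V=11
t=2: input=1 -> V=13
t=3: input=2 -> V=0 FIRE
t=4: input=3 -> V=12
t=5: input=2 -> V=0 FIRE
t=6: input=3 -> V=12
t=7: input=3 -> V=0 FIRE
t=8: input=1 -> V=4
t=9: input=3 -> V=0 FIRE
t=10: input=1 -> V=4
t=11: input=3 -> V=0 FIRE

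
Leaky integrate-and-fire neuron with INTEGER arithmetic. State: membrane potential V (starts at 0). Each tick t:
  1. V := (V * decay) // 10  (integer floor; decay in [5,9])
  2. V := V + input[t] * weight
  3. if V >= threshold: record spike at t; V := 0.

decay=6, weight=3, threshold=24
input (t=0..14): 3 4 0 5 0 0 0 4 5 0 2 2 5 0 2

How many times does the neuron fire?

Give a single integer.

t=0: input=3 -> V=9
t=1: input=4 -> V=17
t=2: input=0 -> V=10
t=3: input=5 -> V=21
t=4: input=0 -> V=12
t=5: input=0 -> V=7
t=6: input=0 -> V=4
t=7: input=4 -> V=14
t=8: input=5 -> V=23
t=9: input=0 -> V=13
t=10: input=2 -> V=13
t=11: input=2 -> V=13
t=12: input=5 -> V=22
t=13: input=0 -> V=13
t=14: input=2 -> V=13

Answer: 0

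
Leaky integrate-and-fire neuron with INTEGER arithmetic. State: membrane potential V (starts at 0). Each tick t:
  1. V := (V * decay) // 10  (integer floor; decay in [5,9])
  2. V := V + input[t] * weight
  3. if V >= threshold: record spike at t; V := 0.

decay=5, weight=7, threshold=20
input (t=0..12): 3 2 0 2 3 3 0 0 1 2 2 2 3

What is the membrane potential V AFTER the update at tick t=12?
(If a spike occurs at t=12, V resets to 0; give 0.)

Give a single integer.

Answer: 0

Derivation:
t=0: input=3 -> V=0 FIRE
t=1: input=2 -> V=14
t=2: input=0 -> V=7
t=3: input=2 -> V=17
t=4: input=3 -> V=0 FIRE
t=5: input=3 -> V=0 FIRE
t=6: input=0 -> V=0
t=7: input=0 -> V=0
t=8: input=1 -> V=7
t=9: input=2 -> V=17
t=10: input=2 -> V=0 FIRE
t=11: input=2 -> V=14
t=12: input=3 -> V=0 FIRE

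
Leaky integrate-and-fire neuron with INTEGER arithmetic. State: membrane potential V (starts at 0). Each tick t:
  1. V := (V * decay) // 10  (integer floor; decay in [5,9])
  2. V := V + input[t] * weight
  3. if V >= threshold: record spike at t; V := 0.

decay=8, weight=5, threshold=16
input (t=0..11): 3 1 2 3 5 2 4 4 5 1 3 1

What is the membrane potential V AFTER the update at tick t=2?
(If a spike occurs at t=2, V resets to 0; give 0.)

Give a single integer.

Answer: 10

Derivation:
t=0: input=3 -> V=15
t=1: input=1 -> V=0 FIRE
t=2: input=2 -> V=10
t=3: input=3 -> V=0 FIRE
t=4: input=5 -> V=0 FIRE
t=5: input=2 -> V=10
t=6: input=4 -> V=0 FIRE
t=7: input=4 -> V=0 FIRE
t=8: input=5 -> V=0 FIRE
t=9: input=1 -> V=5
t=10: input=3 -> V=0 FIRE
t=11: input=1 -> V=5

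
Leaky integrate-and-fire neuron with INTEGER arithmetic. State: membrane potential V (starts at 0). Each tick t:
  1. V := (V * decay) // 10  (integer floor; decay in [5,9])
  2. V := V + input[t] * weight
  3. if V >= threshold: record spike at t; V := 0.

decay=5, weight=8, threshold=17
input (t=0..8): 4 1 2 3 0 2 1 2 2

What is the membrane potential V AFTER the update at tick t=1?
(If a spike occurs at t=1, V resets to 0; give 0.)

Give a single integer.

Answer: 8

Derivation:
t=0: input=4 -> V=0 FIRE
t=1: input=1 -> V=8
t=2: input=2 -> V=0 FIRE
t=3: input=3 -> V=0 FIRE
t=4: input=0 -> V=0
t=5: input=2 -> V=16
t=6: input=1 -> V=16
t=7: input=2 -> V=0 FIRE
t=8: input=2 -> V=16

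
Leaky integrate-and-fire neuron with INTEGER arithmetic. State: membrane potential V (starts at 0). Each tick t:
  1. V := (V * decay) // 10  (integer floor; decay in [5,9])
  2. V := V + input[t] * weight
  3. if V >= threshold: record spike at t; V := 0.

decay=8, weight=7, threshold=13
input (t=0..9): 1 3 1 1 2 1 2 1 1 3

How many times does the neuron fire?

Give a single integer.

t=0: input=1 -> V=7
t=1: input=3 -> V=0 FIRE
t=2: input=1 -> V=7
t=3: input=1 -> V=12
t=4: input=2 -> V=0 FIRE
t=5: input=1 -> V=7
t=6: input=2 -> V=0 FIRE
t=7: input=1 -> V=7
t=8: input=1 -> V=12
t=9: input=3 -> V=0 FIRE

Answer: 4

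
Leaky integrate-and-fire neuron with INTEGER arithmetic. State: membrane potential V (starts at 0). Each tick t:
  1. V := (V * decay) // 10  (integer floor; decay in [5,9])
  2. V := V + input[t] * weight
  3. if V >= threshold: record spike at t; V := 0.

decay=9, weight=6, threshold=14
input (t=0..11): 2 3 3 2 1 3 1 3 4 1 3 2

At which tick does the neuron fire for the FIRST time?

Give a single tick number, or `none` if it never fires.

Answer: 1

Derivation:
t=0: input=2 -> V=12
t=1: input=3 -> V=0 FIRE
t=2: input=3 -> V=0 FIRE
t=3: input=2 -> V=12
t=4: input=1 -> V=0 FIRE
t=5: input=3 -> V=0 FIRE
t=6: input=1 -> V=6
t=7: input=3 -> V=0 FIRE
t=8: input=4 -> V=0 FIRE
t=9: input=1 -> V=6
t=10: input=3 -> V=0 FIRE
t=11: input=2 -> V=12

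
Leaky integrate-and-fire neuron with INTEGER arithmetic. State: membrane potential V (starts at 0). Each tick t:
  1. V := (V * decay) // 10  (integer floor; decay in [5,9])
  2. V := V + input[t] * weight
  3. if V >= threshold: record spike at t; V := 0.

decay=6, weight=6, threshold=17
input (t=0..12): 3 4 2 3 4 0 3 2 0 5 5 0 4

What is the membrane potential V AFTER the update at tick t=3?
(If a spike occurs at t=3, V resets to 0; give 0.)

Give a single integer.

t=0: input=3 -> V=0 FIRE
t=1: input=4 -> V=0 FIRE
t=2: input=2 -> V=12
t=3: input=3 -> V=0 FIRE
t=4: input=4 -> V=0 FIRE
t=5: input=0 -> V=0
t=6: input=3 -> V=0 FIRE
t=7: input=2 -> V=12
t=8: input=0 -> V=7
t=9: input=5 -> V=0 FIRE
t=10: input=5 -> V=0 FIRE
t=11: input=0 -> V=0
t=12: input=4 -> V=0 FIRE

Answer: 0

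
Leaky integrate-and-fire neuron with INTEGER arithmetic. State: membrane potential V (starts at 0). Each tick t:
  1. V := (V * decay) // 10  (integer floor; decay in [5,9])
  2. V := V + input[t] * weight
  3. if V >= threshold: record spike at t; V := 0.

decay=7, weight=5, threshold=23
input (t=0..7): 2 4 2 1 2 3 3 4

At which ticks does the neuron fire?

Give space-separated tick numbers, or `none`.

Answer: 1 5 7

Derivation:
t=0: input=2 -> V=10
t=1: input=4 -> V=0 FIRE
t=2: input=2 -> V=10
t=3: input=1 -> V=12
t=4: input=2 -> V=18
t=5: input=3 -> V=0 FIRE
t=6: input=3 -> V=15
t=7: input=4 -> V=0 FIRE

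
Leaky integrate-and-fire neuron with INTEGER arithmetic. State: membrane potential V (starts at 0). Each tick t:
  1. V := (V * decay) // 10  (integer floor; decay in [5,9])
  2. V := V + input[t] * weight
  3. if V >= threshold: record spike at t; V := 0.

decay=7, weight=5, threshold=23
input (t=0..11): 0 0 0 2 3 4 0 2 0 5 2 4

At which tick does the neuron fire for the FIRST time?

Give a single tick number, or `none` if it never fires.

Answer: 5

Derivation:
t=0: input=0 -> V=0
t=1: input=0 -> V=0
t=2: input=0 -> V=0
t=3: input=2 -> V=10
t=4: input=3 -> V=22
t=5: input=4 -> V=0 FIRE
t=6: input=0 -> V=0
t=7: input=2 -> V=10
t=8: input=0 -> V=7
t=9: input=5 -> V=0 FIRE
t=10: input=2 -> V=10
t=11: input=4 -> V=0 FIRE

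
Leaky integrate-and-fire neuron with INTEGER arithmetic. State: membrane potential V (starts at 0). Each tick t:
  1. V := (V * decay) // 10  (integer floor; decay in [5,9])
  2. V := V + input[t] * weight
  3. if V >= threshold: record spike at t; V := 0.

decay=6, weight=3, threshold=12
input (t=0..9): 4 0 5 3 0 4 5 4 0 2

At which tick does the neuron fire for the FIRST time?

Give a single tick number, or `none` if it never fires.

t=0: input=4 -> V=0 FIRE
t=1: input=0 -> V=0
t=2: input=5 -> V=0 FIRE
t=3: input=3 -> V=9
t=4: input=0 -> V=5
t=5: input=4 -> V=0 FIRE
t=6: input=5 -> V=0 FIRE
t=7: input=4 -> V=0 FIRE
t=8: input=0 -> V=0
t=9: input=2 -> V=6

Answer: 0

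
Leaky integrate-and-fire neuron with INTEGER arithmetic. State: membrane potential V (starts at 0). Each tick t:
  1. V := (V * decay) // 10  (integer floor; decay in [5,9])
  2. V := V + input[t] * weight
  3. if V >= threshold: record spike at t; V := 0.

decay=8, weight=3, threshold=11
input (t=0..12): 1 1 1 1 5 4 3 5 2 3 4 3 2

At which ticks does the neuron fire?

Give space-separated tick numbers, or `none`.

Answer: 4 5 7 9 10 12

Derivation:
t=0: input=1 -> V=3
t=1: input=1 -> V=5
t=2: input=1 -> V=7
t=3: input=1 -> V=8
t=4: input=5 -> V=0 FIRE
t=5: input=4 -> V=0 FIRE
t=6: input=3 -> V=9
t=7: input=5 -> V=0 FIRE
t=8: input=2 -> V=6
t=9: input=3 -> V=0 FIRE
t=10: input=4 -> V=0 FIRE
t=11: input=3 -> V=9
t=12: input=2 -> V=0 FIRE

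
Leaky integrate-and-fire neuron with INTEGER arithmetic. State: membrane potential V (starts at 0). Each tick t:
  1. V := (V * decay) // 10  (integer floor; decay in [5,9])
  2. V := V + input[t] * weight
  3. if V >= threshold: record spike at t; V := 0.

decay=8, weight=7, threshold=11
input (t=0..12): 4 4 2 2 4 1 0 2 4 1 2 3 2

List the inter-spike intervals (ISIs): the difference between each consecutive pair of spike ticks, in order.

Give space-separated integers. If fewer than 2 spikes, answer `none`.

Answer: 1 1 1 1 3 1 2 1 1

Derivation:
t=0: input=4 -> V=0 FIRE
t=1: input=4 -> V=0 FIRE
t=2: input=2 -> V=0 FIRE
t=3: input=2 -> V=0 FIRE
t=4: input=4 -> V=0 FIRE
t=5: input=1 -> V=7
t=6: input=0 -> V=5
t=7: input=2 -> V=0 FIRE
t=8: input=4 -> V=0 FIRE
t=9: input=1 -> V=7
t=10: input=2 -> V=0 FIRE
t=11: input=3 -> V=0 FIRE
t=12: input=2 -> V=0 FIRE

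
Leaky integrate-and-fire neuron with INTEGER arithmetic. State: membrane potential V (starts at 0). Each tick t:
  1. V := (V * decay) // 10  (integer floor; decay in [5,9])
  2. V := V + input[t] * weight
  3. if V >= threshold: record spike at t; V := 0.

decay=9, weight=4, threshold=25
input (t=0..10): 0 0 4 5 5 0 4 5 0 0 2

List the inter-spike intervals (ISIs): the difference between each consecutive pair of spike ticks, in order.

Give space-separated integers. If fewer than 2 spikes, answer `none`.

Answer: 3

Derivation:
t=0: input=0 -> V=0
t=1: input=0 -> V=0
t=2: input=4 -> V=16
t=3: input=5 -> V=0 FIRE
t=4: input=5 -> V=20
t=5: input=0 -> V=18
t=6: input=4 -> V=0 FIRE
t=7: input=5 -> V=20
t=8: input=0 -> V=18
t=9: input=0 -> V=16
t=10: input=2 -> V=22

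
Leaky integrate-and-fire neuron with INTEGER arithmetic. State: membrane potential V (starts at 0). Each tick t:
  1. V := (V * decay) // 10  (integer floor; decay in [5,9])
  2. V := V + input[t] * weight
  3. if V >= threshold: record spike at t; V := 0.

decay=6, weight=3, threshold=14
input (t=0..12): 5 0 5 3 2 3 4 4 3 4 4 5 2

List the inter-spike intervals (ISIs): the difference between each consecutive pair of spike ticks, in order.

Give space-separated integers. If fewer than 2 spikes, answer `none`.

Answer: 2 3 2 2 2

Derivation:
t=0: input=5 -> V=0 FIRE
t=1: input=0 -> V=0
t=2: input=5 -> V=0 FIRE
t=3: input=3 -> V=9
t=4: input=2 -> V=11
t=5: input=3 -> V=0 FIRE
t=6: input=4 -> V=12
t=7: input=4 -> V=0 FIRE
t=8: input=3 -> V=9
t=9: input=4 -> V=0 FIRE
t=10: input=4 -> V=12
t=11: input=5 -> V=0 FIRE
t=12: input=2 -> V=6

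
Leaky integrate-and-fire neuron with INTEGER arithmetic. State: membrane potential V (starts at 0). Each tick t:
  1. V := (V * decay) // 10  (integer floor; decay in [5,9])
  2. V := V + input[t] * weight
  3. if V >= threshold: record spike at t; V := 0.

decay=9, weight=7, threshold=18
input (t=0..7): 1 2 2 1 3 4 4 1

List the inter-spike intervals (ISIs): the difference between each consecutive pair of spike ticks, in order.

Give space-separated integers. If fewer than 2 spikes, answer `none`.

t=0: input=1 -> V=7
t=1: input=2 -> V=0 FIRE
t=2: input=2 -> V=14
t=3: input=1 -> V=0 FIRE
t=4: input=3 -> V=0 FIRE
t=5: input=4 -> V=0 FIRE
t=6: input=4 -> V=0 FIRE
t=7: input=1 -> V=7

Answer: 2 1 1 1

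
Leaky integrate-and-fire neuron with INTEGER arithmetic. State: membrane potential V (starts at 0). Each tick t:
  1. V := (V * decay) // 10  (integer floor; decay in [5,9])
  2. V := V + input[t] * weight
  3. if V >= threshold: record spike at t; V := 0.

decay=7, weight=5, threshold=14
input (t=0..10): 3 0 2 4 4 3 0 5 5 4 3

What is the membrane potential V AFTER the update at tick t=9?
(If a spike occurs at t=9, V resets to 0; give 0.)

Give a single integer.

t=0: input=3 -> V=0 FIRE
t=1: input=0 -> V=0
t=2: input=2 -> V=10
t=3: input=4 -> V=0 FIRE
t=4: input=4 -> V=0 FIRE
t=5: input=3 -> V=0 FIRE
t=6: input=0 -> V=0
t=7: input=5 -> V=0 FIRE
t=8: input=5 -> V=0 FIRE
t=9: input=4 -> V=0 FIRE
t=10: input=3 -> V=0 FIRE

Answer: 0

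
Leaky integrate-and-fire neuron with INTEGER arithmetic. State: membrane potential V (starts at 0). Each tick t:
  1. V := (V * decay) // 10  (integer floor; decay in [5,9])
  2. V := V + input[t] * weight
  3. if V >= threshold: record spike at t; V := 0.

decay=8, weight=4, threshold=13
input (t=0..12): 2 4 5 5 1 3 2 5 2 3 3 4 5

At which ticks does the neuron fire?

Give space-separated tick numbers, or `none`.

Answer: 1 2 3 5 7 9 11 12

Derivation:
t=0: input=2 -> V=8
t=1: input=4 -> V=0 FIRE
t=2: input=5 -> V=0 FIRE
t=3: input=5 -> V=0 FIRE
t=4: input=1 -> V=4
t=5: input=3 -> V=0 FIRE
t=6: input=2 -> V=8
t=7: input=5 -> V=0 FIRE
t=8: input=2 -> V=8
t=9: input=3 -> V=0 FIRE
t=10: input=3 -> V=12
t=11: input=4 -> V=0 FIRE
t=12: input=5 -> V=0 FIRE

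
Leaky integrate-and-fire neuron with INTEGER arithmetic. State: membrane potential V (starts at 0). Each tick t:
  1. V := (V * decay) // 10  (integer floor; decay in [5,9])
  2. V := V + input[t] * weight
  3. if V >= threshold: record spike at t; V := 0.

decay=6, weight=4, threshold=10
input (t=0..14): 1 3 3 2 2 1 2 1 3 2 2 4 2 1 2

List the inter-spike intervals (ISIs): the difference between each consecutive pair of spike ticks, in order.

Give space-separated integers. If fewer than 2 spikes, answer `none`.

t=0: input=1 -> V=4
t=1: input=3 -> V=0 FIRE
t=2: input=3 -> V=0 FIRE
t=3: input=2 -> V=8
t=4: input=2 -> V=0 FIRE
t=5: input=1 -> V=4
t=6: input=2 -> V=0 FIRE
t=7: input=1 -> V=4
t=8: input=3 -> V=0 FIRE
t=9: input=2 -> V=8
t=10: input=2 -> V=0 FIRE
t=11: input=4 -> V=0 FIRE
t=12: input=2 -> V=8
t=13: input=1 -> V=8
t=14: input=2 -> V=0 FIRE

Answer: 1 2 2 2 2 1 3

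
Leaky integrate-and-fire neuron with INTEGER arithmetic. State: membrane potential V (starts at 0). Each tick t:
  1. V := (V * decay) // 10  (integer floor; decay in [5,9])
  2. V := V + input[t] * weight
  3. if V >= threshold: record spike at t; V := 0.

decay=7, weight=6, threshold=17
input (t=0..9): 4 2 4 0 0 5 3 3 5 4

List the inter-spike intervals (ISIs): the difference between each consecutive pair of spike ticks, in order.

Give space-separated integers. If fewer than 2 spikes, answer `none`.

t=0: input=4 -> V=0 FIRE
t=1: input=2 -> V=12
t=2: input=4 -> V=0 FIRE
t=3: input=0 -> V=0
t=4: input=0 -> V=0
t=5: input=5 -> V=0 FIRE
t=6: input=3 -> V=0 FIRE
t=7: input=3 -> V=0 FIRE
t=8: input=5 -> V=0 FIRE
t=9: input=4 -> V=0 FIRE

Answer: 2 3 1 1 1 1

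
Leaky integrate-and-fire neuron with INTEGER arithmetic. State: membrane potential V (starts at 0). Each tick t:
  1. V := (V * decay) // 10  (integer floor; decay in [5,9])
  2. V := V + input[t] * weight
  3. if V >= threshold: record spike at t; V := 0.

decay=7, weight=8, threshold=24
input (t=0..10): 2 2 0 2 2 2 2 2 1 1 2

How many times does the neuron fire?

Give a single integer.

Answer: 4

Derivation:
t=0: input=2 -> V=16
t=1: input=2 -> V=0 FIRE
t=2: input=0 -> V=0
t=3: input=2 -> V=16
t=4: input=2 -> V=0 FIRE
t=5: input=2 -> V=16
t=6: input=2 -> V=0 FIRE
t=7: input=2 -> V=16
t=8: input=1 -> V=19
t=9: input=1 -> V=21
t=10: input=2 -> V=0 FIRE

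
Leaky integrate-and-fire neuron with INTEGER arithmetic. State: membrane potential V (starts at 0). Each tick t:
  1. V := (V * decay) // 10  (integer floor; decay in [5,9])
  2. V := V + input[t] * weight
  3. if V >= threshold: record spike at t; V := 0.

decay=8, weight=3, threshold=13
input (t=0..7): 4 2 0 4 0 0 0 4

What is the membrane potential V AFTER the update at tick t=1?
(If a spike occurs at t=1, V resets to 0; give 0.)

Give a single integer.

Answer: 0

Derivation:
t=0: input=4 -> V=12
t=1: input=2 -> V=0 FIRE
t=2: input=0 -> V=0
t=3: input=4 -> V=12
t=4: input=0 -> V=9
t=5: input=0 -> V=7
t=6: input=0 -> V=5
t=7: input=4 -> V=0 FIRE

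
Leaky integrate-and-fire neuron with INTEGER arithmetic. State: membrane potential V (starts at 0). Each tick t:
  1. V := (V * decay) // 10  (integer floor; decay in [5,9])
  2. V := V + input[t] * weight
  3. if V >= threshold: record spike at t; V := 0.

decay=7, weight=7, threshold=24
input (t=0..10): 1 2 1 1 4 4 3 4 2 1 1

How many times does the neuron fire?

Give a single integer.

Answer: 3

Derivation:
t=0: input=1 -> V=7
t=1: input=2 -> V=18
t=2: input=1 -> V=19
t=3: input=1 -> V=20
t=4: input=4 -> V=0 FIRE
t=5: input=4 -> V=0 FIRE
t=6: input=3 -> V=21
t=7: input=4 -> V=0 FIRE
t=8: input=2 -> V=14
t=9: input=1 -> V=16
t=10: input=1 -> V=18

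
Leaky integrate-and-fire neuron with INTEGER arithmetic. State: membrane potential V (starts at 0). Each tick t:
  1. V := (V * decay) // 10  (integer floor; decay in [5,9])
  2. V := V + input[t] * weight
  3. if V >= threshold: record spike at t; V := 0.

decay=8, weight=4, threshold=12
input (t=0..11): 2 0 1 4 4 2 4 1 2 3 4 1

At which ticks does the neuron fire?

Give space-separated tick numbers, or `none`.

t=0: input=2 -> V=8
t=1: input=0 -> V=6
t=2: input=1 -> V=8
t=3: input=4 -> V=0 FIRE
t=4: input=4 -> V=0 FIRE
t=5: input=2 -> V=8
t=6: input=4 -> V=0 FIRE
t=7: input=1 -> V=4
t=8: input=2 -> V=11
t=9: input=3 -> V=0 FIRE
t=10: input=4 -> V=0 FIRE
t=11: input=1 -> V=4

Answer: 3 4 6 9 10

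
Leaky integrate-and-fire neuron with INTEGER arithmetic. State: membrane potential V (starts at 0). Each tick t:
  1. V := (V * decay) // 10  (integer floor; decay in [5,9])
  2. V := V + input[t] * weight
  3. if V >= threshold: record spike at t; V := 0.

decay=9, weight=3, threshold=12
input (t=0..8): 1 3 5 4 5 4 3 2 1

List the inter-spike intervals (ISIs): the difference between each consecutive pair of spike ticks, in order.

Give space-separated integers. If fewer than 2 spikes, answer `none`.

Answer: 1 1 1 2

Derivation:
t=0: input=1 -> V=3
t=1: input=3 -> V=11
t=2: input=5 -> V=0 FIRE
t=3: input=4 -> V=0 FIRE
t=4: input=5 -> V=0 FIRE
t=5: input=4 -> V=0 FIRE
t=6: input=3 -> V=9
t=7: input=2 -> V=0 FIRE
t=8: input=1 -> V=3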